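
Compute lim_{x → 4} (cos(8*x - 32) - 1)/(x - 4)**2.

Direct substitution gives 0/0.
Apply L'Hôpital: lim (-8*sin(8*x - 32))/(2*x - 8), still 0/0.
After 2 applications of L'Hôpital's rule the quotient is (-64*cos(8*x - 32))/(2); substituting x = 4 gives -32.

-32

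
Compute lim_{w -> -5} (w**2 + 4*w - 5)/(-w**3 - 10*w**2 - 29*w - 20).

3/2

Since w = -5 makes numerator and denominator zero, (w + 5) divides both.
Cancelling it gives (w - 1)/(-w^2 - 5*w - 4); now plug in w = -5 to get 3/2.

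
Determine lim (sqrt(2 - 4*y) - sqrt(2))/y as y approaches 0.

-√(2)

A 0/0 form; rationalise with √(2 - 4y) + √2. This collapses the numerator to -4y, leaving -4/(√(2 - 4y) + √2) → -4/(2√2) = -√(2).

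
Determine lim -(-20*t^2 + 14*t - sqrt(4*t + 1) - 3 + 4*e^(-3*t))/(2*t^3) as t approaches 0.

11

Substitution gives 0/0; apply L'Hôpital's rule 3 times.
After differentiating numerator and denominator 3 times the quotient is (-108*e^(-3*t) - 24/(4*t + 1)^(5/2))/(-12); at t = 0 this is 11.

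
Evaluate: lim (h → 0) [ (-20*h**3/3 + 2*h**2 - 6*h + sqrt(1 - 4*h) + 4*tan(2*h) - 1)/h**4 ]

Substitution gives 0/0 (the numerator vanishes to order 4).
Expand each term to order h^4: the coefficient of h^4 in √(1 - 4h) is -10 and in 4·tan(2h) is 0.
Lower-order terms cancel with the polynomial part, so the numerator is (-10)·h^4 + o(h^4), and the limit is (-10)/(1) = -10.

-10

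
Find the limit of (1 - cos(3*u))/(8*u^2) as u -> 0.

Substitution gives 0/0.
Use (1 − cos θ)/θ² → 1/2 with θ = 3u: the limit is 3²/(2·8) = 9/16.

9/16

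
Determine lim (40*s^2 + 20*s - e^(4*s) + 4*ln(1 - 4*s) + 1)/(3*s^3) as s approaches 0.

-32

Substitution gives 0/0; apply L'Hôpital's rule 3 times.
After differentiating numerator and denominator 3 times the quotient is (-64*e^(4*s) + 512/(4*s - 1)^3)/(18); at s = 0 this is -32.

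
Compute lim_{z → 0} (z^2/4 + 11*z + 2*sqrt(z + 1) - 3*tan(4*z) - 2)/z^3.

Substitution gives 0/0 (the numerator vanishes to order 3).
Expand each term to order z^3: the coefficient of z^3 in 2·√(1 + z) is 1/8 and in -3·tan(4z) is -64.
Lower-order terms cancel with the polynomial part, so the numerator is (-511/8)·z^3 + o(z^3), and the limit is (-511/8)/(1) = -511/8.

-511/8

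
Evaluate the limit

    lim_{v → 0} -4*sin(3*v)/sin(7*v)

Substitution gives 0/0.
Divide numerator and denominator by v: sin(3v)/v → 3 and sin(7v)/v → 7, so the limit is -4·3/7 = -12/7.

-12/7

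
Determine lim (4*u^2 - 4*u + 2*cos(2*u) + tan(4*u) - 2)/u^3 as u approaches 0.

64/3

Substitution gives 0/0; apply L'Hôpital's rule 3 times.
After differentiating numerator and denominator 3 times the quotient is (16*sin(2*u) + 384*tan(4*u)^4 + 512*tan(4*u)^2 + 128)/(6); at u = 0 this is 64/3.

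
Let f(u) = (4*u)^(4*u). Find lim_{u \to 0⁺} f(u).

Base → 0⁺ and exponent → 0⁺: a 0^0 form.
Take logs: 4u·ln(4u). This is 0·(−∞); rewriting as ln(4u)/(1/(4u)) and applying L'Hôpital gives 0.
Hence the limit is e^0 = 1.

1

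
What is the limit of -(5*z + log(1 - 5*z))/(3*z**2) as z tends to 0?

25/6

Direct substitution gives 0/0.
Apply L'Hôpital: lim (5 - 5/(1 - 5*z))/(-6*z), still 0/0.
After 2 applications of L'Hôpital's rule the quotient is (-25/(1 - 5*z)^2)/(-6); substituting z = 0 gives 25/6.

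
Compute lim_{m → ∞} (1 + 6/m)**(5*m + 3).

The base → 1 and the exponent → ∞: a 1^∞ form.
Take logarithms: (5m + 3)·ln(1 + 6/m). Since ln(1+u) ~ u for small u, this behaves like (5m)·(6/m) → 30.
So the limit is e^(30).

e^(30)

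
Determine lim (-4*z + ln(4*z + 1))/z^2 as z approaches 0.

-8

Direct substitution gives 0/0.
Apply L'Hôpital: lim (-4 + 4/(4*z + 1))/(2*z), still 0/0.
After 2 applications of L'Hôpital's rule the quotient is (-16/(4*z + 1)^2)/(2); substituting z = 0 gives -8.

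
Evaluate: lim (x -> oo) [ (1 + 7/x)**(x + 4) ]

The base → 1 and the exponent → ∞: a 1^∞ form.
Take logarithms: (x + 4)·ln(1 + 7/x). Since ln(1+u) ~ u for small u, this behaves like (x)·(7/x) → 7.
So the limit is e^(7).

e^(7)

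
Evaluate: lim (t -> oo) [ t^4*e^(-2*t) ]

0

Write as t^4/e^{2t}, an ∞/∞ form.
Exponential growth dominates any polynomial, so repeated L'Hôpital (or the standard result) gives 0.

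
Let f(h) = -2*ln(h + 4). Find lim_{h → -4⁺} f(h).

∞

As h → -4⁺, h + 4 → 0⁺ and ln(h + 4) → −∞.
Multiplying by -2 gives ∞.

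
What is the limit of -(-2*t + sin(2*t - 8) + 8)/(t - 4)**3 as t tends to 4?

Direct substitution gives 0/0.
Apply L'Hôpital: lim (2*cos(2*t - 8) - 2)/(-3*(t - 4)^2), still 0/0.
Apply L'Hôpital: lim (-4*sin(2*t - 8))/(24 - 6*t), still 0/0.
After 3 applications of L'Hôpital's rule the quotient is (-8*cos(2*t - 8))/(-6); substituting t = 4 gives 4/3.

4/3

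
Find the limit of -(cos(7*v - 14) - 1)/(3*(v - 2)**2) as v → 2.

49/6

Direct substitution gives 0/0.
Apply L'Hôpital: lim (-7*sin(7*v - 14))/(12 - 6*v), still 0/0.
After 2 applications of L'Hôpital's rule the quotient is (-49*cos(7*v - 14))/(-6); substituting v = 2 gives 49/6.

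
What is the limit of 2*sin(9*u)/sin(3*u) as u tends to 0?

6

Substitution gives 0/0.
Divide numerator and denominator by u: sin(9u)/u → 9 and sin(3u)/u → 3, so the limit is 2·9/3 = 6.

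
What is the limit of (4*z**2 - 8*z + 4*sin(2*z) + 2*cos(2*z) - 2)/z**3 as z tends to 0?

-16/3

Substitution gives 0/0 (the numerator vanishes to order 3).
Expand each term to order z^3: the coefficient of z^3 in 2·cos(2z) is 0 and in 4·sin(2z) is -16/3.
Lower-order terms cancel with the polynomial part, so the numerator is (-16/3)·z^3 + o(z^3), and the limit is (-16/3)/(1) = -16/3.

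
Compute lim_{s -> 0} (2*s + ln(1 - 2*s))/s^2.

-2

Direct substitution gives 0/0.
Apply L'Hôpital: lim (2 - 2/(1 - 2*s))/(2*s), still 0/0.
After 2 applications of L'Hôpital's rule the quotient is (-4/(1 - 2*s)^2)/(2); substituting s = 0 gives -2.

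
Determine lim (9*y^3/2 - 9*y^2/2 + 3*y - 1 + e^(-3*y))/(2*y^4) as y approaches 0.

Direct substitution gives 0/0.
Apply L'Hôpital: lim (27*y^2/2 - 9*y + 3 - 3*e^(-3*y))/(8*y^3), still 0/0.
Apply L'Hôpital: lim (27*y - 9 + 9*e^(-3*y))/(24*y^2), still 0/0.
Apply L'Hôpital: lim (27 - 27*e^(-3*y))/(48*y), still 0/0.
After 4 applications of L'Hôpital's rule the quotient is (81*e^(-3*y))/(48); substituting y = 0 gives 27/16.

27/16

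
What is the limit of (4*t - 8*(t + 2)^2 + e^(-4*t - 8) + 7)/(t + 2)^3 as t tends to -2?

-32/3

Direct substitution gives 0/0.
Apply L'Hôpital: lim (-16*t - 4*e^(-4*t - 8) - 28)/(3*(t + 2)^2), still 0/0.
Apply L'Hôpital: lim (16*e^(-4*t - 8) - 16)/(6*t + 12), still 0/0.
After 3 applications of L'Hôpital's rule the quotient is (-64*e^(-4*t - 8))/(6); substituting t = -2 gives -32/3.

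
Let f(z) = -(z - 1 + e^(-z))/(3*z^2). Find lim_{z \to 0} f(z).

-1/6

Direct substitution gives 0/0.
Apply L'Hôpital: lim (1 - e^(-z))/(-6*z), still 0/0.
After 2 applications of L'Hôpital's rule the quotient is (e^(-z))/(-6); substituting z = 0 gives -1/6.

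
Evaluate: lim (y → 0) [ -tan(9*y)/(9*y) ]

-1

Substitution gives 0/0.
Since tan(u)/u → 1 as u → 0, tan(9y)/(9y) → 1 and the limit is 9/(-9) = -1.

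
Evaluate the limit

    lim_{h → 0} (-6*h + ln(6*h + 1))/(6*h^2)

Direct substitution gives 0/0.
Apply L'Hôpital: lim (-6 + 6/(6*h + 1))/(12*h), still 0/0.
After 2 applications of L'Hôpital's rule the quotient is (-36/(6*h + 1)^2)/(12); substituting h = 0 gives -3.

-3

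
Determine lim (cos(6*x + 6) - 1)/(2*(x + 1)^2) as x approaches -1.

Direct substitution gives 0/0.
Apply L'Hôpital: lim (-6*sin(6*x + 6))/(4*x + 4), still 0/0.
After 2 applications of L'Hôpital's rule the quotient is (-36*cos(6*x + 6))/(4); substituting x = -1 gives -9.

-9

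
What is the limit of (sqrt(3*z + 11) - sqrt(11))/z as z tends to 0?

3*√(11)/22

A 0/0 form; rationalise with √(11 + 3z) + √11. This collapses the numerator to 3z, leaving 3/(√(11 + 3z) + √11) → 3/(2√11) = 3*√(11)/22.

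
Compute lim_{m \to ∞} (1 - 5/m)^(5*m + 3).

Let L be the limit and take ln: ln L = lim (5m + 3)·ln(1 - 5/m) = lim (5m + 3)·(-5/m + O(1/m²)) = -25.
Hence L = e^(-25).

e^(-25)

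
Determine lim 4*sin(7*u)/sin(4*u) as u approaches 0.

Substitution gives 0/0.
Divide numerator and denominator by u: sin(7u)/u → 7 and sin(4u)/u → 4, so the limit is 4·7/4 = 7.

7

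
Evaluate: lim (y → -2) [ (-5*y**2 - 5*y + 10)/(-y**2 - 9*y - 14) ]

At y = -2 both the top and bottom vanish — a removable singularity. Factoring out (y + 2) from each leaves (5 - 5*y)/(-y - 7), which at y = -2 equals -3.

-3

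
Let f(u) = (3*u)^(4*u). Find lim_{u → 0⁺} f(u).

1

Base → 0⁺ and exponent → 0⁺: a 0^0 form.
Take logs: 4u·ln(3u). This is 0·(−∞); rewriting as ln(3u)/(1/(4u)) and applying L'Hôpital gives 0.
Hence the limit is e^0 = 1.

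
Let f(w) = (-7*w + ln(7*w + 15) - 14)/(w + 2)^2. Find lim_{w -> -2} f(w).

-49/2

Direct substitution gives 0/0.
Apply L'Hôpital: lim (-7 + 7/(7*w + 15))/(2*w + 4), still 0/0.
After 2 applications of L'Hôpital's rule the quotient is (-49/(7*w + 15)^2)/(2); substituting w = -2 gives -49/2.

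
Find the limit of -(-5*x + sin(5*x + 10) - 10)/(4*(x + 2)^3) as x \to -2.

Direct substitution gives 0/0.
Apply L'Hôpital: lim (5*cos(5*x + 10) - 5)/(-12*(x + 2)^2), still 0/0.
Apply L'Hôpital: lim (-25*sin(5*x + 10))/(-24*x - 48), still 0/0.
After 3 applications of L'Hôpital's rule the quotient is (-125*cos(5*x + 10))/(-24); substituting x = -2 gives 125/24.

125/24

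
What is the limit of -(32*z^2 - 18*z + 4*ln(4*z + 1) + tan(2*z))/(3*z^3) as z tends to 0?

Substitution gives 0/0; apply L'Hôpital's rule 3 times.
After differentiating numerator and denominator 3 times the quotient is (48*tan(2*z)^2/cos(2*z)^2 + 16/cos(2*z)^2 + 512/(4*z + 1)^3)/(-18); at z = 0 this is -88/3.

-88/3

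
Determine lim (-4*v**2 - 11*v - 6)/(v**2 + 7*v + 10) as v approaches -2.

At v = -2 both the top and bottom vanish — a removable singularity. Factoring out (v + 2) from each leaves (-4*v - 3)/(v + 5), which at v = -2 equals 5/3.

5/3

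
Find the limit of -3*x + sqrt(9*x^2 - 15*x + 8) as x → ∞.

This has the form ∞ − ∞. Multiply and divide by the conjugate √(9*x^2 - 15*x + 8) + 3x.
That gives (-15x + 8) / (√(9*x^2 - 15*x + 8) + 3x).
Divide numerator and denominator by x: the limit is -15/(2·3) = -5/2.

-5/2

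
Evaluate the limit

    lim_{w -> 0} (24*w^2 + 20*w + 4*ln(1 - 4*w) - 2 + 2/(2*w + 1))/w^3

Substitution gives 0/0; apply L'Hôpital's rule 3 times.
After differentiating numerator and denominator 3 times the quotient is (512/(4*w - 1)^3 - 96/(2*w + 1)^4)/(6); at w = 0 this is -304/3.

-304/3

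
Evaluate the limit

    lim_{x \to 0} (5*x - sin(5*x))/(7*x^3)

125/42

Direct substitution gives 0/0.
Apply L'Hôpital: lim (5 - 5*cos(5*x))/(21*x^2), still 0/0.
Apply L'Hôpital: lim (25*sin(5*x))/(42*x), still 0/0.
After 3 applications of L'Hôpital's rule the quotient is (125*cos(5*x))/(42); substituting x = 0 gives 125/42.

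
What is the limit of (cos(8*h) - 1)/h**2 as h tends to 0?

Direct substitution gives 0/0.
Apply L'Hôpital: lim (-8*sin(8*h))/(2*h), still 0/0.
After 2 applications of L'Hôpital's rule the quotient is (-64*cos(8*h))/(2); substituting h = 0 gives -32.

-32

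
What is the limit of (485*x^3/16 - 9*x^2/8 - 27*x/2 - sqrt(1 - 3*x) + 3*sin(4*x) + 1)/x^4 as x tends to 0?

Substitution gives 0/0 (the numerator vanishes to order 4).
Expand each term to order x^4: the coefficient of x^4 in 3·sin(4x) is 0 and in −√(1 - 3x) is 405/128.
Lower-order terms cancel with the polynomial part, so the numerator is (405/128)·x^4 + o(x^4), and the limit is (405/128)/(1) = 405/128.

405/128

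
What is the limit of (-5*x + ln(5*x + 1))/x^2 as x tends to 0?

-25/2

Direct substitution gives 0/0.
Apply L'Hôpital: lim (-5 + 5/(5*x + 1))/(2*x), still 0/0.
After 2 applications of L'Hôpital's rule the quotient is (-25/(5*x + 1)^2)/(2); substituting x = 0 gives -25/2.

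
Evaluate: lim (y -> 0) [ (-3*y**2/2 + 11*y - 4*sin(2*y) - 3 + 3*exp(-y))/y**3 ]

29/6

Substitution gives 0/0 (the numerator vanishes to order 3).
Expand each term to order y^3: the coefficient of y^3 in 3·e^(-y) is -1/2 and in -4·sin(2y) is 16/3.
Lower-order terms cancel with the polynomial part, so the numerator is (29/6)·y^3 + o(y^3), and the limit is (29/6)/(1) = 29/6.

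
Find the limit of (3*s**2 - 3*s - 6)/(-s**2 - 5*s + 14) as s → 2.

-1

Direct substitution gives 0/0, so factor. Both numerator and denominator have (s - 2) as a factor.
After cancelling, the expression reduces to (3*s + 3)/(-s - 7).
Substituting s = 2 gives -1.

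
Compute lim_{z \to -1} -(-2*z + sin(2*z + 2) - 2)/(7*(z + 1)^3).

Direct substitution gives 0/0.
Apply L'Hôpital: lim (2*cos(2*z + 2) - 2)/(-21*(z + 1)^2), still 0/0.
Apply L'Hôpital: lim (-4*sin(2*z + 2))/(-42*z - 42), still 0/0.
After 3 applications of L'Hôpital's rule the quotient is (-8*cos(2*z + 2))/(-42); substituting z = -1 gives 4/21.

4/21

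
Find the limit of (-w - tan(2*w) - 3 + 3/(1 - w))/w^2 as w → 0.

3

Substitution gives 0/0 (the numerator vanishes to order 2).
Expand each term to order w^2: the coefficient of w^2 in 3·1/(1 - w) is 3 and in −tan(2w) is 0.
Lower-order terms cancel with the polynomial part, so the numerator is (3)·w^2 + o(w^2), and the limit is (3)/(1) = 3.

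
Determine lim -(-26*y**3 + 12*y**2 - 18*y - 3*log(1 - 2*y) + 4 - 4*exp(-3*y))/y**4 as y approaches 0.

3/2

Substitution gives 0/0; apply L'Hôpital's rule 4 times.
After differentiating numerator and denominator 4 times the quotient is (-324*e^(-3*y) + 288/(2*y - 1)^4)/(-24); at y = 0 this is 3/2.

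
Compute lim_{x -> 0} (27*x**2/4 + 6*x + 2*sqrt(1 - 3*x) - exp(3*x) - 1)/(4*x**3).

-63/32

Substitution gives 0/0 (the numerator vanishes to order 3).
Expand each term to order x^3: the coefficient of x^3 in −e^(3x) is -9/2 and in 2·√(1 - 3x) is -27/8.
Lower-order terms cancel with the polynomial part, so the numerator is (-63/8)·x^3 + o(x^3), and the limit is (-63/8)/(4) = -63/32.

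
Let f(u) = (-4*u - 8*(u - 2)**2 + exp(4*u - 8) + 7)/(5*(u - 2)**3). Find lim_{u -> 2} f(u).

Direct substitution gives 0/0.
Apply L'Hôpital: lim (-16*u + 4*e^(4*u - 8) + 28)/(15*(u - 2)^2), still 0/0.
Apply L'Hôpital: lim (16*e^(4*u - 8) - 16)/(30*u - 60), still 0/0.
After 3 applications of L'Hôpital's rule the quotient is (64*e^(4*u - 8))/(30); substituting u = 2 gives 32/15.

32/15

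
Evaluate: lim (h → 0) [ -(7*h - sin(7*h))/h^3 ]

Direct substitution gives 0/0.
Apply L'Hôpital: lim (7 - 7*cos(7*h))/(-3*h^2), still 0/0.
Apply L'Hôpital: lim (49*sin(7*h))/(-6*h), still 0/0.
After 3 applications of L'Hôpital's rule the quotient is (343*cos(7*h))/(-6); substituting h = 0 gives -343/6.

-343/6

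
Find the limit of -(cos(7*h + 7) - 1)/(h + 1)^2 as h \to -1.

Direct substitution gives 0/0.
Apply L'Hôpital: lim (-7*sin(7*h + 7))/(-2*h - 2), still 0/0.
After 2 applications of L'Hôpital's rule the quotient is (-49*cos(7*h + 7))/(-2); substituting h = -1 gives 49/2.

49/2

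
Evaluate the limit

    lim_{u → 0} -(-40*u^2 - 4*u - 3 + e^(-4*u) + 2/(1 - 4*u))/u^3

-352/3

Substitution gives 0/0; apply L'Hôpital's rule 3 times.
After differentiating numerator and denominator 3 times the quotient is (-64*e^(-4*u) + 768/(4*u - 1)^4)/(-6); at u = 0 this is -352/3.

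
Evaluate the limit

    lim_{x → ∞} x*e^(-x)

0

Write as x^1/e^{1x}, an ∞/∞ form.
Exponential growth dominates any polynomial, so repeated L'Hôpital (or the standard result) gives 0.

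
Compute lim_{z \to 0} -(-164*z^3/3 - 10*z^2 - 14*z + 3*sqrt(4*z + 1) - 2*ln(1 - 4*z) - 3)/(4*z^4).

Substitution gives 0/0; apply L'Hôpital's rule 4 times.
After differentiating numerator and denominator 4 times the quotient is (-720/(4*z + 1)^(7/2) + 3072/(4*z - 1)^4)/(-96); at z = 0 this is -49/2.

-49/2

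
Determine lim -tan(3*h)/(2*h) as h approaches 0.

-3/2

Substitution gives 0/0.
Since tan(u)/u → 1 as u → 0, tan(3h)/(3h) → 1 and the limit is 3/(-2) = -3/2.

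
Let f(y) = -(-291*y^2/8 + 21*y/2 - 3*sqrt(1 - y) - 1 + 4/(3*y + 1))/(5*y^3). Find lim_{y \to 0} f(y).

345/16

Substitution gives 0/0; apply L'Hôpital's rule 3 times.
After differentiating numerator and denominator 3 times the quotient is (-648/(3*y + 1)^4 + 9/(8*(1 - y)^(5/2)))/(-30); at y = 0 this is 345/16.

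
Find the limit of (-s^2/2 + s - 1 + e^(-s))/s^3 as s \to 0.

-1/6

Direct substitution gives 0/0.
Apply L'Hôpital: lim (-s + 1 - e^(-s))/(3*s^2), still 0/0.
Apply L'Hôpital: lim (-1 + e^(-s))/(6*s), still 0/0.
After 3 applications of L'Hôpital's rule the quotient is (-e^(-s))/(6); substituting s = 0 gives -1/6.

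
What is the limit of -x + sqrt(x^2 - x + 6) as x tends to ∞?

-1/2

An ∞ − ∞ form. Rationalising with the conjugate, the difference becomes (-x + 6) / (√(x^2 - x + 6) + x).
For large x the denominator behaves like 2·x, so the quotient tends to -1/2 = -1/2.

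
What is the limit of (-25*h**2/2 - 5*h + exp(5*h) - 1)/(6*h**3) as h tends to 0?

125/36

Direct substitution gives 0/0.
Apply L'Hôpital: lim (-25*h + 5*e^(5*h) - 5)/(18*h^2), still 0/0.
Apply L'Hôpital: lim (25*e^(5*h) - 25)/(36*h), still 0/0.
After 3 applications of L'Hôpital's rule the quotient is (125*e^(5*h))/(36); substituting h = 0 gives 125/36.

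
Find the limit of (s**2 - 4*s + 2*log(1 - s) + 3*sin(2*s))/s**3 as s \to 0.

Substitution gives 0/0; apply L'Hôpital's rule 3 times.
After differentiating numerator and denominator 3 times the quotient is (-24*cos(2*s) + 4/(s - 1)^3)/(6); at s = 0 this is -14/3.

-14/3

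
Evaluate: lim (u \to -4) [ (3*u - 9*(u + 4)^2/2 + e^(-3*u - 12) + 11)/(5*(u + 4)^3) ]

-9/10

Direct substitution gives 0/0.
Apply L'Hôpital: lim (-9*u - 3*e^(-3*u - 12) - 33)/(15*(u + 4)^2), still 0/0.
Apply L'Hôpital: lim (9*e^(-3*u - 12) - 9)/(30*u + 120), still 0/0.
After 3 applications of L'Hôpital's rule the quotient is (-27*e^(-3*u - 12))/(30); substituting u = -4 gives -9/10.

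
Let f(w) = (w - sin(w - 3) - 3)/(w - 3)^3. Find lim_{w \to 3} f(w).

Direct substitution gives 0/0.
Apply L'Hôpital: lim (1 - cos(w - 3))/(3*(w - 3)^2), still 0/0.
Apply L'Hôpital: lim (sin(w - 3))/(6*w - 18), still 0/0.
After 3 applications of L'Hôpital's rule the quotient is (cos(w - 3))/(6); substituting w = 3 gives 1/6.

1/6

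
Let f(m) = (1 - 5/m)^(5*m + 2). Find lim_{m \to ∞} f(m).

The base → 1 and the exponent → ∞: a 1^∞ form.
Take logarithms: (5m + 2)·ln(1 - 5/m). Since ln(1+u) ~ u for small u, this behaves like (5m)·(-5/m) → -25.
So the limit is e^(-25).

e^(-25)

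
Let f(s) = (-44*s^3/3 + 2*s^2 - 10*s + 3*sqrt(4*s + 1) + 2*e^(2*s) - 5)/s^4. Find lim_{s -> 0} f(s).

Substitution gives 0/0; apply L'Hôpital's rule 4 times.
After differentiating numerator and denominator 4 times the quotient is (32*e^(2*s) - 720/(4*s + 1)^(7/2))/(24); at s = 0 this is -86/3.

-86/3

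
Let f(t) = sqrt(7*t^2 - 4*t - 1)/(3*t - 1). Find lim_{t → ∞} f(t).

For large |t|, √(7*t^2 - 4*t - 1) ≈ √7·|t| and the denominator ≈ 3t.
Since t → +∞, |t| = t, giving √7/(3) = √(7)/3.

√(7)/3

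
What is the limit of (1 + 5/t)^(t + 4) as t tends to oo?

Let L be the limit and take ln: ln L = lim (t + 4)·ln(1 + 5/t) = lim (t + 4)·(5/t + O(1/t²)) = 5.
Hence L = e^(5).

e^(5)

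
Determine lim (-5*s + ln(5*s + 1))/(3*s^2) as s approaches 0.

-25/6

Direct substitution gives 0/0.
Apply L'Hôpital: lim (-5 + 5/(5*s + 1))/(6*s), still 0/0.
After 2 applications of L'Hôpital's rule the quotient is (-25/(5*s + 1)^2)/(6); substituting s = 0 gives -25/6.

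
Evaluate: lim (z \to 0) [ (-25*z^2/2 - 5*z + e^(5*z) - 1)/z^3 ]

Direct substitution gives 0/0.
Apply L'Hôpital: lim (-25*z + 5*e^(5*z) - 5)/(3*z^2), still 0/0.
Apply L'Hôpital: lim (25*e^(5*z) - 25)/(6*z), still 0/0.
After 3 applications of L'Hôpital's rule the quotient is (125*e^(5*z))/(6); substituting z = 0 gives 125/6.

125/6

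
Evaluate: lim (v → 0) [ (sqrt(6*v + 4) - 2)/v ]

A 0/0 form; rationalise with √(4 + 6v) + √4. This collapses the numerator to 6v, leaving 6/(√(4 + 6v) + √4) → 6/(2√4) = 3/2.

3/2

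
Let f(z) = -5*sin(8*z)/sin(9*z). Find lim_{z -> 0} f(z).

-40/9

Substitution gives 0/0.
Divide numerator and denominator by z: sin(8z)/z → 8 and sin(9z)/z → 9, so the limit is -5·8/9 = -40/9.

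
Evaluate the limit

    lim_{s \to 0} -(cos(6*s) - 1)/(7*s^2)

Direct substitution gives 0/0.
Apply L'Hôpital: lim (-6*sin(6*s))/(-14*s), still 0/0.
After 2 applications of L'Hôpital's rule the quotient is (-36*cos(6*s))/(-14); substituting s = 0 gives 18/7.

18/7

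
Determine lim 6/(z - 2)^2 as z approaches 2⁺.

∞

As z → 2⁺, (z - 2) → 0⁺, so (z - 2)^2 → 0⁺ and 6/(z - 2)^2 → ∞.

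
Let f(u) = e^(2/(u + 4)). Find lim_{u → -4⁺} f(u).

As u → -4⁺, 2/(u + 4) → +∞, so e^(2/(u + 4)) → ∞.

∞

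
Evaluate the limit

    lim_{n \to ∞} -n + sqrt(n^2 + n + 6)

An ∞ − ∞ form. Rationalising with the conjugate, the difference becomes (n + 6) / (√(n^2 + n + 6) + n).
For large n the denominator behaves like 2·n, so the quotient tends to 1/2 = 1/2.

1/2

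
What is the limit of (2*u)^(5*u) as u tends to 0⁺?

Base → 0⁺ and exponent → 0⁺: a 0^0 form.
Take logs: 5u·ln(2u). This is 0·(−∞); rewriting as ln(2u)/(1/(5u)) and applying L'Hôpital gives 0.
Hence the limit is e^0 = 1.

1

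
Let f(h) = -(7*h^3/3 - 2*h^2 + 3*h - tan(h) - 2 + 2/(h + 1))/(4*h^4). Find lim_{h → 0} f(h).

Substitution gives 0/0; apply L'Hôpital's rule 4 times.
After differentiating numerator and denominator 4 times the quotient is (8*tan(h)/cos(h)^2 - 24*tan(h)/cos(h)^4 + 48/(h + 1)^5)/(-96); at h = 0 this is -1/2.

-1/2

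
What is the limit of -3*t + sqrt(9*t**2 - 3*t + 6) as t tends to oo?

-1/2

An ∞ − ∞ form. Rationalising with the conjugate, the difference becomes (-3t + 6) / (√(9*t^2 - 3*t + 6) + 3t).
For large t the denominator behaves like 2·3t, so the quotient tends to -3/6 = -1/2.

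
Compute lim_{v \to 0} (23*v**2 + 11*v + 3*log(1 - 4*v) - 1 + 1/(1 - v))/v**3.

Substitution gives 0/0 (the numerator vanishes to order 3).
Expand each term to order v^3: the coefficient of v^3 in 1/(1 - v) is 1 and in 3·ln(1 - 4v) is -64.
Lower-order terms cancel with the polynomial part, so the numerator is (-63)·v^3 + o(v^3), and the limit is (-63)/(1) = -63.

-63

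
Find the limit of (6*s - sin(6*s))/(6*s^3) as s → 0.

Direct substitution gives 0/0.
Apply L'Hôpital: lim (6 - 6*cos(6*s))/(18*s^2), still 0/0.
Apply L'Hôpital: lim (36*sin(6*s))/(36*s), still 0/0.
After 3 applications of L'Hôpital's rule the quotient is (216*cos(6*s))/(36); substituting s = 0 gives 6.

6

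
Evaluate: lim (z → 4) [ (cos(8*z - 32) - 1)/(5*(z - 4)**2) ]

-32/5

Direct substitution gives 0/0.
Apply L'Hôpital: lim (-8*sin(8*z - 32))/(10*z - 40), still 0/0.
After 2 applications of L'Hôpital's rule the quotient is (-64*cos(8*z - 32))/(10); substituting z = 4 gives -32/5.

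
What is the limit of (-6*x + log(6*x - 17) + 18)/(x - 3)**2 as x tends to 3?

Direct substitution gives 0/0.
Apply L'Hôpital: lim (-6 + 6/(6*x - 17))/(2*x - 6), still 0/0.
After 2 applications of L'Hôpital's rule the quotient is (-36/(6*x - 17)^2)/(2); substituting x = 3 gives -18.

-18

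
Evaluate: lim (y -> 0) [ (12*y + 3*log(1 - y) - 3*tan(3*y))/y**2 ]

-3/2

Substitution gives 0/0 (the numerator vanishes to order 2).
Expand each term to order y^2: the coefficient of y^2 in 3·ln(1 - y) is -3/2 and in -3·tan(3y) is 0.
Lower-order terms cancel with the polynomial part, so the numerator is (-3/2)·y^2 + o(y^2), and the limit is (-3/2)/(1) = -3/2.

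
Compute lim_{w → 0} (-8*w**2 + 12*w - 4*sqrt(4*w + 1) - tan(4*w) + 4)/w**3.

Substitution gives 0/0 (the numerator vanishes to order 3).
Expand each term to order w^3: the coefficient of w^3 in -4·√(1 + 4w) is -16 and in −tan(4w) is -64/3.
Lower-order terms cancel with the polynomial part, so the numerator is (-112/3)·w^3 + o(w^3), and the limit is (-112/3)/(1) = -112/3.

-112/3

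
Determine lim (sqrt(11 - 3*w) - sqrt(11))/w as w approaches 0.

-3*√(11)/22

A 0/0 form; rationalise with √(11 - 3w) + √11. This collapses the numerator to -3w, leaving -3/(√(11 - 3w) + √11) → -3/(2√11) = -3*√(11)/22.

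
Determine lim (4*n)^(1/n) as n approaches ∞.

Base → ∞ and exponent → 0: an ∞^0 form.
Take logs: (1/n)·ln(4·n^1) = (ln 4 + 1·ln n)/n → 0.
So the limit is e^0 = 1.

1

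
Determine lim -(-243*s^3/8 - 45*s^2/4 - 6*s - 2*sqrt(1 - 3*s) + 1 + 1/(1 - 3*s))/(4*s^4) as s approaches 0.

Substitution gives 0/0; apply L'Hôpital's rule 4 times.
After differentiating numerator and denominator 4 times the quotient is (1944/(1 - 3*s)^5 - 1215*(3*s - 1)^5/(8*(1 - 3*s)^(17/2)))/(-96); at s = 0 this is -5589/256.

-5589/256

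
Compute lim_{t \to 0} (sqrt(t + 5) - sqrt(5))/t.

√(5)/10

Substitution gives 0/0. Multiply numerator and denominator by the conjugate √(5 + t) + √5.
The numerator becomes (5 + t) − 5 = t, so the expression simplifies to 1/(√(5 + t) + √5).
Letting t → 0 gives 1/(2√5) = √(5)/10.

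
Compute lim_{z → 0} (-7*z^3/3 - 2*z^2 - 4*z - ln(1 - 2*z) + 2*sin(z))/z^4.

4

Substitution gives 0/0; apply L'Hôpital's rule 4 times.
After differentiating numerator and denominator 4 times the quotient is (2*sin(z) + 96/(2*z - 1)^4)/(24); at z = 0 this is 4.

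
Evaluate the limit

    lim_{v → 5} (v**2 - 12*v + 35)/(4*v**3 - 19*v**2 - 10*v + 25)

Since v = 5 makes numerator and denominator zero, (v - 5) divides both.
Cancelling it gives (v - 7)/(4*v^2 + v - 5); now plug in v = 5 to get -1/50.

-1/50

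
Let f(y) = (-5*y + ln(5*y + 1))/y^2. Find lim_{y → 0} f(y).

-25/2

Direct substitution gives 0/0.
Apply L'Hôpital: lim (-5 + 5/(5*y + 1))/(2*y), still 0/0.
After 2 applications of L'Hôpital's rule the quotient is (-25/(5*y + 1)^2)/(2); substituting y = 0 gives -25/2.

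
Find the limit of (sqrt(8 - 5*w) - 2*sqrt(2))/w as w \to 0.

A 0/0 form; rationalise with √(8 - 5w) + √8. This collapses the numerator to -5w, leaving -5/(√(8 - 5w) + √8) → -5/(2√8) = -5*√(2)/8.

-5*√(2)/8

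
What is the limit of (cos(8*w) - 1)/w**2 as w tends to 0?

Direct substitution gives 0/0.
Apply L'Hôpital: lim (-8*sin(8*w))/(2*w), still 0/0.
After 2 applications of L'Hôpital's rule the quotient is (-64*cos(8*w))/(2); substituting w = 0 gives -32.

-32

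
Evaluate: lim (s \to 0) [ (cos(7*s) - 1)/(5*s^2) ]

-49/10

Direct substitution gives 0/0.
Apply L'Hôpital: lim (-7*sin(7*s))/(10*s), still 0/0.
After 2 applications of L'Hôpital's rule the quotient is (-49*cos(7*s))/(10); substituting s = 0 gives -49/10.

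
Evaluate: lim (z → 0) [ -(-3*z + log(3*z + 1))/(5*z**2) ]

Direct substitution gives 0/0.
Apply L'Hôpital: lim (-3 + 3/(3*z + 1))/(-10*z), still 0/0.
After 2 applications of L'Hôpital's rule the quotient is (-9/(3*z + 1)^2)/(-10); substituting z = 0 gives 9/10.

9/10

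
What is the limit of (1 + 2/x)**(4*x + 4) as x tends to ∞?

Write it as [(1 + 2/x)^x]^(4) · (1 + 2/x)^(4). The bracketed term tends to e^(2) and the second factor to 1, so the limit is e^(8).

e^(8)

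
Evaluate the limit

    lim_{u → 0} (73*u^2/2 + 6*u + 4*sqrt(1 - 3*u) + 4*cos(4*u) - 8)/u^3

Substitution gives 0/0 (the numerator vanishes to order 3).
Expand each term to order u^3: the coefficient of u^3 in 4·cos(4u) is 0 and in 4·√(1 - 3u) is -27/4.
Lower-order terms cancel with the polynomial part, so the numerator is (-27/4)·u^3 + o(u^3), and the limit is (-27/4)/(1) = -27/4.

-27/4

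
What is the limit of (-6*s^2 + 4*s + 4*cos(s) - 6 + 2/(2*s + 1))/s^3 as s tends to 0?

-16

Substitution gives 0/0; apply L'Hôpital's rule 3 times.
After differentiating numerator and denominator 3 times the quotient is (4*sin(s) - 96/(2*s + 1)^4)/(6); at s = 0 this is -16.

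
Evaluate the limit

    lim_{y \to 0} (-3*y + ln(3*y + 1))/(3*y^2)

-3/2

Direct substitution gives 0/0.
Apply L'Hôpital: lim (-3 + 3/(3*y + 1))/(6*y), still 0/0.
After 2 applications of L'Hôpital's rule the quotient is (-9/(3*y + 1)^2)/(6); substituting y = 0 gives -3/2.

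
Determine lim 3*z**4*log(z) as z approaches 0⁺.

This is a 0·(−∞) form. Rewrite as 3·ln(z) / z^(−4) and apply L'Hôpital:
the derivative quotient is 3·(1/z) / (−4·z^(−5)) = (-3/4)·z^4 → 0.

0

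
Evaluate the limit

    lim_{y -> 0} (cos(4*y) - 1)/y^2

-8

Direct substitution gives 0/0.
Apply L'Hôpital: lim (-4*sin(4*y))/(2*y), still 0/0.
After 2 applications of L'Hôpital's rule the quotient is (-16*cos(4*y))/(2); substituting y = 0 gives -8.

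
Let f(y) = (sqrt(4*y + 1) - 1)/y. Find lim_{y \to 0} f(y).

2

A 0/0 form; rationalise with √(1 + 4y) + √1. This collapses the numerator to 4y, leaving 4/(√(1 + 4y) + √1) → 4/(2√1) = 2.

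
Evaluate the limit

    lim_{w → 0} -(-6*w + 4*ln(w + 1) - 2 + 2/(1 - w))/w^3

Substitution gives 0/0 (the numerator vanishes to order 3).
Expand each term to order w^3: the coefficient of w^3 in 2·1/(1 - w) is 2 and in 4·ln(1 + w) is 4/3.
Lower-order terms cancel with the polynomial part, so the numerator is (10/3)·w^3 + o(w^3), and the limit is (10/3)/(-1) = -10/3.

-10/3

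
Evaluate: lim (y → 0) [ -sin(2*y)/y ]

Substitution gives 0/0.
Write it as (2/(-1))·sin(2y)/(2y); since sin(u)/u → 1, the limit is -2.

-2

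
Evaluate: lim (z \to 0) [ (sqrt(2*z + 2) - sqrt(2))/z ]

Substitution gives 0/0. Multiply numerator and denominator by the conjugate √(2 + 2z) + √2.
The numerator becomes (2 + 2z) − 2 = 2z, so the expression simplifies to 2/(√(2 + 2z) + √2).
Letting z → 0 gives 2/(2√2) = √(2)/2.

√(2)/2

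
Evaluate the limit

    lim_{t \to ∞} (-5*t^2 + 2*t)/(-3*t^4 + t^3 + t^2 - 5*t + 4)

The denominator has degree 4 and the numerator degree 2. Dividing numerator and denominator by t^4 sends every term to 0 except the leading denominator term, so the limit is 0.

0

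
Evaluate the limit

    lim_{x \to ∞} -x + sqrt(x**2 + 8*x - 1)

An ∞ − ∞ form. Rationalising with the conjugate, the difference becomes (8x - 1) / (√(x^2 + 8*x - 1) + x).
For large x the denominator behaves like 2·x, so the quotient tends to 8/2 = 4.

4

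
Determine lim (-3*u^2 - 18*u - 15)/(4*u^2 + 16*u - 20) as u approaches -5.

-1/2

Direct substitution gives 0/0, so factor. Both numerator and denominator have (u + 5) as a factor.
After cancelling, the expression reduces to (-3*u - 3)/(4*u - 4).
Substituting u = -5 gives -1/2.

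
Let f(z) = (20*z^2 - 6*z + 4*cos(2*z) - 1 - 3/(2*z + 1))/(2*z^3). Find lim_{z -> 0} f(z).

Substitution gives 0/0 (the numerator vanishes to order 3).
Expand each term to order z^3: the coefficient of z^3 in -3·1/(1 + 2z) is 24 and in 4·cos(2z) is 0.
Lower-order terms cancel with the polynomial part, so the numerator is (24)·z^3 + o(z^3), and the limit is (24)/(2) = 12.

12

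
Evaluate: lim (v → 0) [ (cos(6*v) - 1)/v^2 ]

-18

Direct substitution gives 0/0.
Apply L'Hôpital: lim (-6*sin(6*v))/(2*v), still 0/0.
After 2 applications of L'Hôpital's rule the quotient is (-36*cos(6*v))/(2); substituting v = 0 gives -18.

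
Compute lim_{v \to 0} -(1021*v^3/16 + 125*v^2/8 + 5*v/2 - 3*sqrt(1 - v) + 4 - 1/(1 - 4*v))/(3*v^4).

32753/384

Substitution gives 0/0; apply L'Hôpital's rule 4 times.
After differentiating numerator and denominator 4 times the quotient is (6144/(4*v - 1)^5 + 45/(16*(1 - v)^(7/2)))/(-72); at v = 0 this is 32753/384.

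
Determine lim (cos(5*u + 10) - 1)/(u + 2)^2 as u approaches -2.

-25/2

Direct substitution gives 0/0.
Apply L'Hôpital: lim (-5*sin(5*u + 10))/(2*u + 4), still 0/0.
After 2 applications of L'Hôpital's rule the quotient is (-25*cos(5*u + 10))/(2); substituting u = -2 gives -25/2.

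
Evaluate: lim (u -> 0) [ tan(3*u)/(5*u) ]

Substitution gives 0/0.
Since tan(θ)/θ → 1 as θ → 0, tan(3u)/(3u) → 1 and the limit is 3/5.

3/5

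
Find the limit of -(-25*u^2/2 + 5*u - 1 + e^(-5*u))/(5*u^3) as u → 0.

Direct substitution gives 0/0.
Apply L'Hôpital: lim (-25*u + 5 - 5*e^(-5*u))/(-15*u^2), still 0/0.
Apply L'Hôpital: lim (-25 + 25*e^(-5*u))/(-30*u), still 0/0.
After 3 applications of L'Hôpital's rule the quotient is (-125*e^(-5*u))/(-30); substituting u = 0 gives 25/6.

25/6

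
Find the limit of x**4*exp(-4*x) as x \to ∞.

Write as x^4/e^{4x}, an ∞/∞ form.
Exponential growth dominates any polynomial, so repeated L'Hôpital (or the standard result) gives 0.

0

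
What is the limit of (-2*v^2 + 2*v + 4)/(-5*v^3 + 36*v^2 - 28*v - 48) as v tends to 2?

Since v = 2 makes numerator and denominator zero, (v - 2) divides both.
Cancelling it gives (-2*v - 2)/(-5*v^2 + 26*v + 24); now plug in v = 2 to get -3/28.

-3/28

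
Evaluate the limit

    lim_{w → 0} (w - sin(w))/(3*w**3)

Direct substitution gives 0/0.
Apply L'Hôpital: lim (1 - cos(w))/(9*w^2), still 0/0.
Apply L'Hôpital: lim (sin(w))/(18*w), still 0/0.
After 3 applications of L'Hôpital's rule the quotient is (cos(w))/(18); substituting w = 0 gives 1/18.

1/18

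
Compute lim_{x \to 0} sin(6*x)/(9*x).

Substitution gives 0/0.
Write it as (6/9)·sin(6x)/(6x); since sin(u)/u → 1, the limit is 2/3.

2/3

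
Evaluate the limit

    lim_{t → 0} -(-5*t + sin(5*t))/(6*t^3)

Direct substitution gives 0/0.
Apply L'Hôpital: lim (5*cos(5*t) - 5)/(-18*t^2), still 0/0.
Apply L'Hôpital: lim (-25*sin(5*t))/(-36*t), still 0/0.
After 3 applications of L'Hôpital's rule the quotient is (-125*cos(5*t))/(-36); substituting t = 0 gives 125/36.

125/36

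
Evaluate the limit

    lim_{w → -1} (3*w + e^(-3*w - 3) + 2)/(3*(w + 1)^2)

3/2

Direct substitution gives 0/0.
Apply L'Hôpital: lim (3 - 3*e^(-3*w - 3))/(6*w + 6), still 0/0.
After 2 applications of L'Hôpital's rule the quotient is (9*e^(-3*w - 3))/(6); substituting w = -1 gives 3/2.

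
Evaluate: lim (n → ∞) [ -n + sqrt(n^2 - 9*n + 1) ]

An ∞ − ∞ form. Rationalising with the conjugate, the difference becomes (-9n + 1) / (√(n^2 - 9*n + 1) + n).
For large n the denominator behaves like 2·n, so the quotient tends to -9/2 = -9/2.

-9/2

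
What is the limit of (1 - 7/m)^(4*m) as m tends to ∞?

e^(-28)

Let L be the limit and take ln: ln L = lim (4m)·ln(1 - 7/m) = lim (4m)·(-7/m + O(1/m²)) = -28.
Hence L = e^(-28).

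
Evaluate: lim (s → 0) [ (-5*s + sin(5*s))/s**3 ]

-125/6

Direct substitution gives 0/0.
Apply L'Hôpital: lim (5*cos(5*s) - 5)/(3*s^2), still 0/0.
Apply L'Hôpital: lim (-25*sin(5*s))/(6*s), still 0/0.
After 3 applications of L'Hôpital's rule the quotient is (-125*cos(5*s))/(6); substituting s = 0 gives -125/6.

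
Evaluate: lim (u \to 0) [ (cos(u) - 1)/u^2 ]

Direct substitution gives 0/0.
Apply L'Hôpital: lim (-sin(u))/(2*u), still 0/0.
After 2 applications of L'Hôpital's rule the quotient is (-cos(u))/(2); substituting u = 0 gives -1/2.

-1/2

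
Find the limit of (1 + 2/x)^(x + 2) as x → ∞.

e^(2)

The base → 1 and the exponent → ∞: a 1^∞ form.
Take logarithms: (x + 2)·ln(1 + 2/x). Since ln(1+u) ~ u for small u, this behaves like (x)·(2/x) → 2.
So the limit is e^(2).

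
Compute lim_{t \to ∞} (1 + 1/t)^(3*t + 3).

Write it as [(1 + 1/t)^t]^(3) · (1 + 1/t)^(3). The bracketed term tends to e^(1) and the second factor to 1, so the limit is e^(3).

e^(3)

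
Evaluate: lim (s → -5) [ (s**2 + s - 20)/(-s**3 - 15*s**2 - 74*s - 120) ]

-9

Since s = -5 makes numerator and denominator zero, (s + 5) divides both.
Cancelling it gives (s - 4)/(-s^2 - 10*s - 24); now plug in s = -5 to get -9.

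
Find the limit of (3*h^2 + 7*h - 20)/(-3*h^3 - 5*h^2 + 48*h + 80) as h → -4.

Direct substitution gives 0/0, so factor. Both numerator and denominator have (h + 4) as a factor.
After cancelling, the expression reduces to (3*h - 5)/(-3*h^2 + 7*h + 20).
Substituting h = -4 gives 17/56.

17/56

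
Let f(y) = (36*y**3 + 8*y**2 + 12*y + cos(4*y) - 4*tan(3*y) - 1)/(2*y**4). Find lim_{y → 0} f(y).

16/3

Substitution gives 0/0 (the numerator vanishes to order 4).
Expand each term to order y^4: the coefficient of y^4 in -4·tan(3y) is 0 and in cos(4y) is 32/3.
Lower-order terms cancel with the polynomial part, so the numerator is (32/3)·y^4 + o(y^4), and the limit is (32/3)/(2) = 16/3.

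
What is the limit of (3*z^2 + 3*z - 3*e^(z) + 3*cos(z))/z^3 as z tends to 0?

Substitution gives 0/0; apply L'Hôpital's rule 3 times.
After differentiating numerator and denominator 3 times the quotient is (-3*e^(z) + 3*sin(z))/(6); at z = 0 this is -1/2.

-1/2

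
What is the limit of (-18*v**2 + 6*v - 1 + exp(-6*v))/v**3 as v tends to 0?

-36

Direct substitution gives 0/0.
Apply L'Hôpital: lim (-36*v + 6 - 6*e^(-6*v))/(3*v^2), still 0/0.
Apply L'Hôpital: lim (-36 + 36*e^(-6*v))/(6*v), still 0/0.
After 3 applications of L'Hôpital's rule the quotient is (-216*e^(-6*v))/(6); substituting v = 0 gives -36.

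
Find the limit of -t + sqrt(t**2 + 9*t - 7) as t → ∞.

An ∞ − ∞ form. Rationalising with the conjugate, the difference becomes (9t - 7) / (√(t^2 + 9*t - 7) + t).
For large t the denominator behaves like 2·t, so the quotient tends to 9/2 = 9/2.

9/2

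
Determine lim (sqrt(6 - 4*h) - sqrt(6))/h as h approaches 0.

-√(6)/3

Substitution gives 0/0. Multiply numerator and denominator by the conjugate √(6 - 4h) + √6.
The numerator becomes (6 - 4h) − 6 = -4h, so the expression simplifies to -4/(√(6 - 4h) + √6).
Letting h → 0 gives -4/(2√6) = -√(6)/3.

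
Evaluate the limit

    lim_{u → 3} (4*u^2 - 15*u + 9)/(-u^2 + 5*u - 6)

Direct substitution gives 0/0, so factor. Both numerator and denominator have (u - 3) as a factor.
After cancelling, the expression reduces to (4*u - 3)/(2 - u).
Substituting u = 3 gives -9.

-9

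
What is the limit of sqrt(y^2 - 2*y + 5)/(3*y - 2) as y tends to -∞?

For large |y|, √(y^2 - 2*y + 5) ≈ √1·|y| and the denominator ≈ 3y.
Since y → −∞, |y| = −y, giving −√1/(3) = -1/3.

-1/3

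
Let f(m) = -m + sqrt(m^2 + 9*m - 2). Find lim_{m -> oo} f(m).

An ∞ − ∞ form. Rationalising with the conjugate, the difference becomes (9m - 2) / (√(m^2 + 9*m - 2) + m).
For large m the denominator behaves like 2·m, so the quotient tends to 9/2 = 9/2.

9/2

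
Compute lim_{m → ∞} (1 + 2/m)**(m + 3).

e^(2)

The base → 1 and the exponent → ∞: a 1^∞ form.
Take logarithms: (m + 3)·ln(1 + 2/m). Since ln(1+u) ~ u for small u, this behaves like (m)·(2/m) → 2.
So the limit is e^(2).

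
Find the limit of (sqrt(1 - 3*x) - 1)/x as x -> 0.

Substitution gives 0/0. Multiply numerator and denominator by the conjugate √(1 - 3x) + √1.
The numerator becomes (1 - 3x) − 1 = -3x, so the expression simplifies to -3/(√(1 - 3x) + √1).
Letting x → 0 gives -3/(2√1) = -3/2.

-3/2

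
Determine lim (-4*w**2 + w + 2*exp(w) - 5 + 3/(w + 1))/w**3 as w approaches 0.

-8/3

Substitution gives 0/0 (the numerator vanishes to order 3).
Expand each term to order w^3: the coefficient of w^3 in 2·e^(w) is 1/3 and in 3·1/(1 + w) is -3.
Lower-order terms cancel with the polynomial part, so the numerator is (-8/3)·w^3 + o(w^3), and the limit is (-8/3)/(1) = -8/3.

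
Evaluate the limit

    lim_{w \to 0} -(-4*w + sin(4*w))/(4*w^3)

8/3

Direct substitution gives 0/0.
Apply L'Hôpital: lim (4*cos(4*w) - 4)/(-12*w^2), still 0/0.
Apply L'Hôpital: lim (-16*sin(4*w))/(-24*w), still 0/0.
After 3 applications of L'Hôpital's rule the quotient is (-64*cos(4*w))/(-24); substituting w = 0 gives 8/3.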